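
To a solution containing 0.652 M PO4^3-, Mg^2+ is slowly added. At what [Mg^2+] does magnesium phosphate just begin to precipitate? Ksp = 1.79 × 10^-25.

7.50 x 10^-9 M

Mg3(PO4)2(s) ⇌ 3 Mg^2+(aq) + 2 PO4^3-(aq)
Ksp = [Mg^2+]^3[PO4^3-]^2
Precipitation begins when Q = Ksp. With [PO4^3-] = 0.652 M:
1.79 × 10^-25 = (0.652)^2 × [Mg^2+]^3
[Mg^2+] = (1.79 × 10^-25 / 4.251 x 10^-1)^(1/3) = 7.50 x 10^-9 M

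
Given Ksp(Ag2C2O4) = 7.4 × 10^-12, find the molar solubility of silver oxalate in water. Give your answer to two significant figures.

Ag2C2O4(s) ⇌ 2 Ag^+ + C2O4^2-
Ksp = [Ag^+]^2[C2O4^2-]
With molar solubility s: [Ag^+] = 2s, [C2O4^2-] = s.
Ksp = (2s)^2s = 4s^3
s^3 = 7.4 × 10^-12 / 4, so s = 1.2 × 10^-4 M

s = 1.2e-4 M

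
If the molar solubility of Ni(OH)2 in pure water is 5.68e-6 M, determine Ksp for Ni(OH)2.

7.33 x 10^-16

Ni(OH)2(s) <=> Ni^2+(aq) + 2 OH^-(aq)
For each mole of Ni(OH)2 that dissolves: [Ni^2+] = s, [OH^-] = 2s.
Ksp = [Ni^2+][OH^-]^2
So Ksp = s × (2s)^2 = 4s^3
With s = 5.68 × 10^-6: Ksp = 7.33 × 10^-16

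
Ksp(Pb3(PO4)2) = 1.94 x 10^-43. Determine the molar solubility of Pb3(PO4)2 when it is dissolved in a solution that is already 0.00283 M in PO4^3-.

s ≈ 9.64 × 10^-14 M

Pb3(PO4)2(s) ⇌ 3 Pb^2+ + 2 PO4^3-
Ksp = [Pb^2+]^3[PO4^3-]^2
If s mol/L dissolves here, [Pb^2+] = 3s, [PO4^3-] = 0.00283 + 2s ≈ 0.00283 (common-ion effect: PO4^3- is already 0.00283 M).
Ksp ≈ (3s)^3 × (0.00283)^2
s = 9.64 × 10^-14 M
Check: 2s = 1.9 × 10^-13 ≪ 0.00283, so the approximation is valid.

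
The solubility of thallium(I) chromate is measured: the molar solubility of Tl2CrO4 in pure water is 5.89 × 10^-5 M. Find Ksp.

Tl2CrO4(s) ⇌ 2 Tl^+(aq) + CrO4^2-(aq)
Let s = molar solubility. Then [Tl^+] = 2s and [CrO4^2-] = s.
Ksp = [Tl^+]^2[CrO4^2-]
So Ksp = (2s)^2 × s = 4s^3
With s = 5.89 x 10^-5: Ksp = 8.17 × 10^-13

Ksp ≈ 8.17 × 10^-13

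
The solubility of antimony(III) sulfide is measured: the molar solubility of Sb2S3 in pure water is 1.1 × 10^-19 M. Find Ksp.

Sb2S3(s) ⇌ 2 Sb^3+(aq) + 3 S^2-(aq)
If s mol/L of Sb2S3 dissolves, [Sb^3+] = 2s and [S^2-] = 3s.
Ksp = [Sb^3+]^2[S^2-]^3
So Ksp = (2s)^2 × (3s)^3 = 108s^5
With s = 1.1 × 10^-19: Ksp = 1.7 x 10^-93

Ksp ≈ 1.7 × 10^-93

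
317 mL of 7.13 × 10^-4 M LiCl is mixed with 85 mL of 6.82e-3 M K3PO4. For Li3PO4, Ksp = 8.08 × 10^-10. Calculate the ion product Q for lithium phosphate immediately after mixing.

2.56 × 10^-13

Total volume = 317 + 85 = 402 mL.
[Li^+] = 7.13 × 10^-4 × (317/402) = 5.622 × 10^-4 M
[PO4^3-] = 6.82 x 10^-3 × (85/402) = 1.442 × 10^-3 M
Li3PO4(s) ⇌ 3 Li^+ + PO4^3-, so Q = [Li^+]^3[PO4^3-]
Q = (5.622 x 10^-4)^3(1.442 × 10^-3) = 2.56 × 10^-13
Q < Ksp, so no precipitate of Li3PO4 forms.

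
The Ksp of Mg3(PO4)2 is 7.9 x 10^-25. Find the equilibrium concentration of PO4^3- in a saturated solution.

Mg3(PO4)2(s) ⇌ 3 Mg^2+ + 2 PO4^3-
Ksp = [Mg^2+]^3[PO4^3-]^2
For each mole of Mg3(PO4)2 that dissolves: [Mg^2+] = 3s, [PO4^3-] = 2s.
Substituting: Ksp = (3s)^3(2s)^2 = 108s^5
s = (7.9 x 10^-25 / 108)^(1/5) = 5.93 × 10^-6 M
[PO4^3-] = 2s = 1.2 × 10^-5 M

[PO4^3-] ≈ 1.2e-5 M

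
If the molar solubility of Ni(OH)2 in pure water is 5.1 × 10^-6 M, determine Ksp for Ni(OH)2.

Ksp ≈ 5.3 × 10^-16

Ni(OH)2(s) ⇌ Ni^2+ + 2 OH^-
If s mol/L of Ni(OH)2 dissolves, [Ni^2+] = s and [OH^-] = 2s.
Ksp = [Ni^2+][OH^-]^2
So Ksp = s × (2s)^2 = 4s^3
With s = 5.1 × 10^-6: Ksp = 5.3 × 10^-16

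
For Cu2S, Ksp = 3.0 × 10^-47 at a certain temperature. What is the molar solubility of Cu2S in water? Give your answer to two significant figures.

Cu2S(s) ⇌ 2 Cu^+ + S^2-
Ksp = [Cu^+]^2[S^2-]
For each mole of Cu2S that dissolves: [Cu^+] = 2s, [S^2-] = s.
Ksp = (2s)^2s = 4s^3
Solving, s = (3.0 × 10^-47/4)^(1/3) = 2.0 × 10^-16 M

2.0 × 10^-16 M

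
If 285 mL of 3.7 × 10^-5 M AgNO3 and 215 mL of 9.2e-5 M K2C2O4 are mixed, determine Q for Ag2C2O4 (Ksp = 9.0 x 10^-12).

Q = 1.8e-14

Total volume = 285 + 215 = 500 mL.
[Ag^+] = 3.7 × 10^-5 × (285/500) = 2.11 × 10^-5 M
[C2O4^2-] = 9.2 × 10^-5 × (215/500) = 3.96 x 10^-5 M
Ag2C2O4(s) ⇌ 2 Ag^+ + C2O4^2-, so Q = [Ag^+]^2[C2O4^2-]
Q = (2.11 × 10^-5)^2(3.96 x 10^-5) = 1.8 x 10^-14
Q < Ksp, so no precipitate of Ag2C2O4 forms.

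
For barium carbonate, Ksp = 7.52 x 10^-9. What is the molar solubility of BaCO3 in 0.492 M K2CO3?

s = 1.53 × 10^-8 M

BaCO3(s) <=> Ba^2+ + CO3^2-
Ksp = [Ba^2+][CO3^2-]
If s mol/L dissolves here, [Ba^2+] = s, [CO3^2-] = 0.492 + s ≈ 0.492 (common-ion effect: CO3^2- is already 0.492 M).
Ksp ≈ s × 0.492
s = 1.53 x 10^-8 M
Check: s = 1.5 × 10^-8 ≪ 0.492, so the approximation is valid.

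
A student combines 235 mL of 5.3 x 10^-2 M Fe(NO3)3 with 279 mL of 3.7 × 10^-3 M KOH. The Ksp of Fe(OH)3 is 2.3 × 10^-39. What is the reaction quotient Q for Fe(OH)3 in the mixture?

Total volume = 235 + 279 = 514 mL.
[Fe^3+] = 5.3 × 10^-2 × (235/514) = 2.42 x 10^-2 M
[OH^-] = 3.7 × 10^-3 × (279/514) = 2.01 x 10^-3 M
Fe(OH)3(s) <=> Fe^3+(aq) + 3 OH^-(aq), so Q = [Fe^3+][OH^-]^3
Q = (2.42 × 10^-2)(2.01 × 10^-3)^3 = 2.0 × 10^-10
Q > Ksp, so Fe(OH)3 will precipitate.

Q = 2.0 × 10^-10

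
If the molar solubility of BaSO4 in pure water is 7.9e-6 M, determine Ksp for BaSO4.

6.2 × 10^-11

BaSO4(s) ⇌ Ba^2+ + SO4^2-
For each mole of BaSO4 that dissolves: [Ba^2+] = s, [SO4^2-] = s.
Ksp = [Ba^2+][SO4^2-]
Ksp = s × s = s^2
With s = 7.9 × 10^-6: Ksp = 6.2 × 10^-11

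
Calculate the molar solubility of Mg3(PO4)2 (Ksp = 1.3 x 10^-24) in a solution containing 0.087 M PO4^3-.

s ≈ 1.9e-8 M

Mg3(PO4)2(s) <=> 3 Mg^2+ + 2 PO4^3-
Ksp = [Mg^2+]^3[PO4^3-]^2
Let s be the molar solubility in this solution. [Mg^2+] = 3s, [PO4^3-] = 0.087 + 2s ≈ 0.087 (since the PO4^3- already present dominates).
Ksp ≈ (3s)^3 × (0.087)^2
s = 1.9 × 10^-8 M
Check: 2s = 3.7 × 10^-8 ≪ 0.087, so the approximation is valid.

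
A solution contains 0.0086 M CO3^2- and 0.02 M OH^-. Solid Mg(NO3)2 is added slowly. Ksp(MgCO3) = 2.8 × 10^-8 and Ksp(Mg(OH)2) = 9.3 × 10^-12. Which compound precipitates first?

Mg(OH)2

Each salt begins to precipitate when Q = Ksp, i.e. when [Mg^2+] reaches its threshold.
For MgCO3: 2.8 × 10^-8 = 0.0086 × [Mg^2+]  ⇒  [Mg^2+] = 3.3 × 10^-6 M.
For Mg(OH)2: 9.3 × 10^-12 = (0.02)^2 × [Mg^2+]  ⇒  [Mg^2+] = 2.3 × 10^-8 M.
The salt with the lower threshold [Mg^2+] precipitates first: Mg(OH)2.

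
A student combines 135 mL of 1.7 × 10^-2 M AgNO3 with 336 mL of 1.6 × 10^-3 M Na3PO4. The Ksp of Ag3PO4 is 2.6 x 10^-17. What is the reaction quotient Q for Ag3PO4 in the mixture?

Q ≈ 1.3e-10

Total volume = 135 + 336 = 471 mL.
[Ag^+] = 1.7 × 10^-2 × (135/471) = 4.87 x 10^-3 M
[PO4^3-] = 1.6 x 10^-3 × (336/471) = 1.14 × 10^-3 M
Ag3PO4(s) ⇌ 3 Ag^+ + PO4^3-, so Q = [Ag^+]^3[PO4^3-]
Q = (4.87 × 10^-3)^3(1.14 × 10^-3) = 1.3 × 10^-10
Q > Ksp, so Ag3PO4 will precipitate.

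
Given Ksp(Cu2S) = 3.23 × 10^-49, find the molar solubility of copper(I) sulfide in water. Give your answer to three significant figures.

s ≈ 4.32e-17 M

Cu2S(s) ⇌ 2 Cu^+ + S^2-
Ksp = [Cu^+]^2[S^2-]
If s mol/L of Cu2S dissolves, [Cu^+] = 2s and [S^2-] = s.
Ksp = (2s)^2s = 4s^3
s = (3.23 × 10^-49 / 4)^(1/3) = 4.32 × 10^-17 M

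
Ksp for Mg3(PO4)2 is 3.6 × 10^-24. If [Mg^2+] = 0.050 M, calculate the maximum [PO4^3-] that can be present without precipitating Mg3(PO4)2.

1.7 × 10^-10 M

Mg3(PO4)2(s) ⇌ 3 Mg^2+(aq) + 2 PO4^3-(aq)
Ksp = [Mg^2+]^3[PO4^3-]^2
Precipitation begins when Q = Ksp. With [Mg^2+] = 0.050 M:
3.6 × 10^-24 = (0.050)^3 × [PO4^3-]^2
[PO4^3-] = (3.6 × 10^-24 / 1.25 × 10^-4)^(1/2) = 1.7 x 10^-10 M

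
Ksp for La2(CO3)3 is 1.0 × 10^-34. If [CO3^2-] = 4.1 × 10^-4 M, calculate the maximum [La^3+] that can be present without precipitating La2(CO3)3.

[La^3+] = 1.2 x 10^-12 M

La2(CO3)3(s) ⇌ 2 La^3+(aq) + 3 CO3^2-(aq)
Ksp = [La^3+]^2[CO3^2-]^3
Precipitation begins when Q = Ksp. With [CO3^2-] = 4.1 × 10^-4 M:
1.0 × 10^-34 = (4.1 × 10^-4)^3 × [La^3+]^2
[La^3+] = (1.0 × 10^-34 / 6.89 × 10^-11)^(1/2) = 1.2 × 10^-12 M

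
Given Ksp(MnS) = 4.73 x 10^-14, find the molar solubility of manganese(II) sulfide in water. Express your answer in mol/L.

MnS(s) ⇌ Mn^2+(aq) + S^2-(aq)
Ksp = [Mn^2+][S^2-]
If s mol/L of MnS dissolves, [Mn^2+] = s and [S^2-] = s.
Ksp = s^2
s = √(4.73 x 10^-14) = 2.17 × 10^-7 M

2.17e-7 M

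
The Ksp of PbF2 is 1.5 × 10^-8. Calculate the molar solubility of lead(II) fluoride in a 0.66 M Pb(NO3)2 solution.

s ≈ 7.5e-5 M

PbF2(s) ⇌ Pb^2+ + 2 F^-
Ksp = [Pb^2+][F^-]^2
If s mol/L dissolves here, [Pb^2+] = 0.66 + s ≈ 0.66, [F^-] = 2s (Ksp is small, so little additional dissolves).
Ksp ≈ 0.66 × (2s)^2
s = 7.5 × 10^-5 M
Check: s = 7.5 × 10^-5 ≪ 0.66, so the approximation is valid.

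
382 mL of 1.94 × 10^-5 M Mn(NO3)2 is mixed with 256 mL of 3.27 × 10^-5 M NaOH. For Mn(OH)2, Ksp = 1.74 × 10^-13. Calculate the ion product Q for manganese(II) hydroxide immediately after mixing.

Total volume = 382 + 256 = 638 mL.
[Mn^2+] = 1.94 x 10^-5 × (382/638) = 1.162 × 10^-5 M
[OH^-] = 3.27 × 10^-5 × (256/638) = 1.312 x 10^-5 M
Mn(OH)2(s) ⇌ Mn^2+ + 2 OH^-, so Q = [Mn^2+][OH^-]^2
Q = (1.162 × 10^-5)(1.312 × 10^-5)^2 = 2.00 × 10^-15
Q < Ksp, so no precipitate of Mn(OH)2 forms.

Q = 2.00e-15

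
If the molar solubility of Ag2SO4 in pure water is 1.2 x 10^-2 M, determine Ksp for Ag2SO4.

Ksp = 6.9e-6

Ag2SO4(s) ⇌ 2 Ag^+ + SO4^2-
Let s = molar solubility. Then [Ag^+] = 2s and [SO4^2-] = s.
Ksp = [Ag^+]^2[SO4^2-]
Substituting: Ksp = (2s)^2s = 4s^3
Ksp = 4 × (1.2 × 10^-2)^3 = 6.9 × 10^-6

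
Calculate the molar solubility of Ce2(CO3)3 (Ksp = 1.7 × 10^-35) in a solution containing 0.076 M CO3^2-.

s ≈ 9.8 x 10^-17 M

Ce2(CO3)3(s) ⇌ 2 Ce^3+(aq) + 3 CO3^2-(aq)
Ksp = [Ce^3+]^2[CO3^2-]^3
Let s be the molar solubility in this solution. [Ce^3+] = 2s, [CO3^2-] = 0.076 + 3s ≈ 0.076 (Ksp is small, so little additional dissolves).
Ksp ≈ (2s)^2 × (0.076)^3
s = 9.8 × 10^-17 M
Check: 3s = 3.0 × 10^-16 ≪ 0.076, so the approximation is valid.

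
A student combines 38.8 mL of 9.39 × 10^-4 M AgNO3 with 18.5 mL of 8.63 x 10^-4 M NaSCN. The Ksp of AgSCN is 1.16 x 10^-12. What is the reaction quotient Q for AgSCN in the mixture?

Q = 1.77e-7

Total volume = 38.8 + 18.5 = 57.3 mL.
[Ag^+] = 9.39 x 10^-4 × (38.8/57.3) = 6.358 × 10^-4 M
[SCN^-] = 8.63 x 10^-4 × (18.5/57.3) = 2.786 × 10^-4 M
AgSCN(s) <=> Ag^+ + SCN^-, so Q = [Ag^+][SCN^-]
Q = (6.358 × 10^-4)(2.786 x 10^-4) = 1.77 x 10^-7
Q > Ksp, so AgSCN will precipitate.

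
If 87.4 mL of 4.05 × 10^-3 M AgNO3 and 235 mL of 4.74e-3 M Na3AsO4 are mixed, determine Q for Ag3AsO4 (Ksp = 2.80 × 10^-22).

Q = 4.57e-12

Total volume = 87.4 + 235 = 322.4 mL.
[Ag^+] = 4.05 × 10^-3 × (87.4/322.4) = 1.098 x 10^-3 M
[AsO4^3-] = 4.74 x 10^-3 × (235/322.4) = 3.455 × 10^-3 M
Ag3AsO4(s) ⇌ 3 Ag^+ + AsO4^3-, so Q = [Ag^+]^3[AsO4^3-]
Q = (1.098 × 10^-3)^3(3.455 × 10^-3) = 4.57 × 10^-12
Q > Ksp, so Ag3AsO4 will precipitate.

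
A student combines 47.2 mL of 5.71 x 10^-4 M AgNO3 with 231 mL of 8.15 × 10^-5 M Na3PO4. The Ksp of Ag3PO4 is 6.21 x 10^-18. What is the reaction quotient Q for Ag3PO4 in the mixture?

Q ≈ 6.15e-17

Total volume = 47.2 + 231 = 278.2 mL.
[Ag^+] = 5.71 × 10^-4 × (47.2/278.2) = 9.688 × 10^-5 M
[PO4^3-] = 8.15 × 10^-5 × (231/278.2) = 6.767 × 10^-5 M
Ag3PO4(s) ⇌ 3 Ag^+(aq) + PO4^3-(aq), so Q = [Ag^+]^3[PO4^3-]
Q = (9.688 × 10^-5)^3(6.767 x 10^-5) = 6.15 x 10^-17
Q > Ksp, so Ag3PO4 will precipitate.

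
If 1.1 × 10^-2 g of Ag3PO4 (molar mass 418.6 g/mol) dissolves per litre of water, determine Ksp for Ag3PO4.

1.3 x 10^-17

Molar solubility s = (1.1 × 10^-2 g/L) / (418.6 g/mol) = 2.63 × 10^-5 M.
Ag3PO4(s) ⇌ 3 Ag^+ + PO4^3-
With molar solubility s: [Ag^+] = 3s, [PO4^3-] = s.
Ksp = [Ag^+]^3[PO4^3-]
Ksp = (3s)^3s = 27s^4
Ksp = 27 × (2.63 × 10^-5)^4 = 1.3 × 10^-17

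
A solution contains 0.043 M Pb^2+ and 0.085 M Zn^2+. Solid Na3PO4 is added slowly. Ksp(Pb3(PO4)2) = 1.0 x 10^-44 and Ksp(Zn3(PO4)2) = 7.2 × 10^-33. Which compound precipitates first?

Pb3(PO4)2

Each salt begins to precipitate when Q = Ksp, i.e. when [PO4^3-] reaches its threshold.
For Pb3(PO4)2: 1.0 x 10^-44 = (0.043)^3 × [PO4^3-]^2  ⇒  [PO4^3-] = 1.1 × 10^-20 M.
For Zn3(PO4)2: 7.2 × 10^-33 = (0.085)^3 × [PO4^3-]^2  ⇒  [PO4^3-] = 3.4 × 10^-15 M.
The salt with the lower threshold [PO4^3-] precipitates first: Pb3(PO4)2.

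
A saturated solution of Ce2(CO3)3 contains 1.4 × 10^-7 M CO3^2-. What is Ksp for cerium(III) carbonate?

Ce2(CO3)3(s) <=> 2 Ce^3+ + 3 CO3^2-
Stoichiometry gives [Ce^3+] = (2/3)[CO3^2-] = 9.33 x 10^-8 M.
Ksp = [Ce^3+]^2[CO3^2-]^3
Ksp = (9.33 × 10^-8)^2 × (1.4 × 10^-7)^3 = 2.4 x 10^-35

Ksp ≈ 2.4e-35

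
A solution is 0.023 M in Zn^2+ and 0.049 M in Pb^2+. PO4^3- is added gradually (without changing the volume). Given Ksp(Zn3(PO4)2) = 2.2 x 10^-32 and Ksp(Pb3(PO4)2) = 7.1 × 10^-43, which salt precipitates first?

Each salt begins to precipitate when Q = Ksp, i.e. when [PO4^3-] reaches its threshold.
For Zn3(PO4)2: 2.2 x 10^-32 = (0.023)^3 × [PO4^3-]^2  ⇒  [PO4^3-] = 4.3 x 10^-14 M.
For Pb3(PO4)2: 7.1 × 10^-43 = (0.049)^3 × [PO4^3-]^2  ⇒  [PO4^3-] = 7.8 × 10^-20 M.
The salt with the lower threshold [PO4^3-] precipitates first: Pb3(PO4)2.

Pb3(PO4)2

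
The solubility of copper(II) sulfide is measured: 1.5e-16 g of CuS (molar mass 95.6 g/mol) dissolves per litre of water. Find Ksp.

Molar solubility s = (1.5 x 10^-16 g/L) / (95.6 g/mol) = 1.57 × 10^-18 M.
CuS(s) ⇌ Cu^2+(aq) + S^2-(aq)
With molar solubility s: [Cu^2+] = s, [S^2-] = s.
Ksp = [Cu^2+][S^2-]
Ksp = s^2
With s = 1.57 × 10^-18: Ksp = 2.5 × 10^-36

2.5 x 10^-36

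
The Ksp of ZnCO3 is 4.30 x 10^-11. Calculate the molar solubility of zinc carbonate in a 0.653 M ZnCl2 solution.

ZnCO3(s) <=> Zn^2+ + CO3^2-
Ksp = [Zn^2+][CO3^2-]
If s mol/L dissolves here, [Zn^2+] = 0.653 + s ≈ 0.653, [CO3^2-] = s (Ksp is small, so little additional dissolves).
Ksp ≈ 0.653 × s
s = 6.58 x 10^-11 M
Check: s = 6.6 × 10^-11 ≪ 0.653, so the approximation is valid.

s ≈ 6.58 × 10^-11 M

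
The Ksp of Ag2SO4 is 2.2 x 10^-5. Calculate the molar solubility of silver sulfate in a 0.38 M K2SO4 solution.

s = 3.8 × 10^-3 M

Ag2SO4(s) ⇌ 2 Ag^+ + SO4^2-
Ksp = [Ag^+]^2[SO4^2-]
Let s be the molar solubility in this solution. [Ag^+] = 2s, [SO4^2-] = 0.38 + s ≈ 0.38 (since SO4^2- from K2SO4 dominates).
Ksp ≈ (2s)^2 × 0.38
s = 3.8 × 10^-3 M
Check: s = 3.8 × 10^-3 ≪ 0.38, so the approximation is valid.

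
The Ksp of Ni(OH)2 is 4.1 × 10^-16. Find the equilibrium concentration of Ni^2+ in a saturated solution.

Ni(OH)2(s) <=> Ni^2+(aq) + 2 OH^-(aq)
Ksp = [Ni^2+][OH^-]^2
If s mol/L of Ni(OH)2 dissolves, [Ni^2+] = s and [OH^-] = 2s.
So Ksp = s × (2s)^2 = 4s^3
s = (4.1 × 10^-16 / 4)^(1/3) = 4.68 x 10^-6 M
[Ni^2+] = s = 4.7 × 10^-6 M

[Ni^2+] = 4.7e-6 M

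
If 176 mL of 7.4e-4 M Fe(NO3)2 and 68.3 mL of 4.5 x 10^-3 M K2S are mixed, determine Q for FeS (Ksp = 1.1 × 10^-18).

Total volume = 176 + 68.3 = 244.3 mL.
[Fe^2+] = 7.4 x 10^-4 × (176/244.3) = 5.33 × 10^-4 M
[S^2-] = 4.5 × 10^-3 × (68.3/244.3) = 1.26 × 10^-3 M
FeS(s) ⇌ Fe^2+ + S^2-, so Q = [Fe^2+][S^2-]
Q = (5.33 × 10^-4)(1.26 x 10^-3) = 6.7 × 10^-7
Q > Ksp, so FeS will precipitate.

Q = 6.7 x 10^-7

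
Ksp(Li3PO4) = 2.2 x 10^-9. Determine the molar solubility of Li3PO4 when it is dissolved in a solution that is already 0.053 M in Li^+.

s ≈ 1.5 × 10^-5 M

Li3PO4(s) ⇌ 3 Li^+(aq) + PO4^3-(aq)
Ksp = [Li^+]^3[PO4^3-]
Let s = moles of Li3PO4 that dissolve per litre. [Li^+] = 0.053 + 3s ≈ 0.053, [PO4^3-] = s (common-ion effect: Li^+ is already 0.053 M).
Ksp ≈ (0.053)^3 × s
s = 1.5 × 10^-5 M
Check: 3s = 4.4 × 10^-5 ≪ 0.053, so the approximation is valid.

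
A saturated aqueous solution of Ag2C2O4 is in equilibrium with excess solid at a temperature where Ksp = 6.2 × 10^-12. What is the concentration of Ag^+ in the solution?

Ag2C2O4(s) ⇌ 2 Ag^+(aq) + C2O4^2-(aq)
Ksp = [Ag^+]^2[C2O4^2-]
Let s = molar solubility. Then [Ag^+] = 2s and [C2O4^2-] = s.
Ksp = (2s)^2s = 4s^3
s^3 = 6.2 × 10^-12 / 4, so s = 1.16 x 10^-4 M
[Ag^+] = 2s = 2.3 x 10^-4 M

[Ag^+] ≈ 2.3 x 10^-4 M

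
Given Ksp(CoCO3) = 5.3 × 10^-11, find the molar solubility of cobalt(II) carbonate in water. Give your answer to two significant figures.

CoCO3(s) ⇌ Co^2+(aq) + CO3^2-(aq)
Ksp = [Co^2+][CO3^2-]
If s mol/L of CoCO3 dissolves, [Co^2+] = s and [CO3^2-] = s.
Ksp = s^2
s = √(5.3 × 10^-11) = 7.3 × 10^-6 M

s = 7.3e-6 M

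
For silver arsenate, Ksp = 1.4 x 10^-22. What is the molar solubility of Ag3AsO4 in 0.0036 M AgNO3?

Ag3AsO4(s) ⇌ 3 Ag^+ + AsO4^3-
Ksp = [Ag^+]^3[AsO4^3-]
Let s be the molar solubility in this solution. [Ag^+] = 0.0036 + 3s ≈ 0.0036, [AsO4^3-] = s (common-ion effect: Ag^+ is already 0.0036 M).
Ksp ≈ (0.0036)^3 × s
s = 3.0 × 10^-15 M
Check: 3s = 9.0 × 10^-15 ≪ 0.0036, so the approximation is valid.

s ≈ 3.0e-15 M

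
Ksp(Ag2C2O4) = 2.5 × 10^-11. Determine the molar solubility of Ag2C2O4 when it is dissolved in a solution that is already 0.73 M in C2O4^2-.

2.9 × 10^-6 M

Ag2C2O4(s) ⇌ 2 Ag^+(aq) + C2O4^2-(aq)
Ksp = [Ag^+]^2[C2O4^2-]
Let s be the molar solubility in this solution. [Ag^+] = 2s, [C2O4^2-] = 0.73 + s ≈ 0.73 (Ksp is small, so little additional dissolves).
Ksp ≈ (2s)^2 × 0.73
s = 2.9 x 10^-6 M
Check: s = 2.9 × 10^-6 ≪ 0.73, so the approximation is valid.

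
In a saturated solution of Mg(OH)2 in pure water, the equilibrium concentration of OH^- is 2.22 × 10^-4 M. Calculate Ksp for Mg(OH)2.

Mg(OH)2(s) <=> Mg^2+(aq) + 2 OH^-(aq)
Stoichiometry gives [Mg^2+] = (1/2)[OH^-] = 1.110 × 10^-4 M.
Ksp = [Mg^2+][OH^-]^2
Ksp = 1.110 × 10^-4 × (2.22 × 10^-4)^2 = 5.47 × 10^-12

Ksp = 5.47 x 10^-12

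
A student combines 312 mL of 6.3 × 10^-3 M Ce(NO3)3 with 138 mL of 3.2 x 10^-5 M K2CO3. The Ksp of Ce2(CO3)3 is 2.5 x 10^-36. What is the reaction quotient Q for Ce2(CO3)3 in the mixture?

Total volume = 312 + 138 = 450 mL.
[Ce^3+] = 6.3 × 10^-3 × (312/450) = 4.37 × 10^-3 M
[CO3^2-] = 3.2 × 10^-5 × (138/450) = 9.81 x 10^-6 M
Ce2(CO3)3(s) ⇌ 2 Ce^3+(aq) + 3 CO3^2-(aq), so Q = [Ce^3+]^2[CO3^2-]^3
Q = (4.37 × 10^-3)^2(9.81 × 10^-6)^3 = 1.8 × 10^-20
Q > Ksp, so Ce2(CO3)3 will precipitate.

1.8 × 10^-20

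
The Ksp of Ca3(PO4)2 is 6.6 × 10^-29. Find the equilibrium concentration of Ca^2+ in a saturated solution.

[Ca^2+] ≈ 2.7e-6 M

Ca3(PO4)2(s) <=> 3 Ca^2+(aq) + 2 PO4^3-(aq)
Ksp = [Ca^2+]^3[PO4^3-]^2
Let s = molar solubility. Then [Ca^2+] = 3s and [PO4^3-] = 2s.
Ksp = (3s)^3(2s)^2 = 108s^5
s^5 = 6.6 × 10^-29 / 108, so s = 9.06 × 10^-7 M
[Ca^2+] = 3s = 2.7 × 10^-6 M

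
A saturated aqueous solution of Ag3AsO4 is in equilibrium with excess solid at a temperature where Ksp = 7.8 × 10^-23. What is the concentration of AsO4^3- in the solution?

1.3 × 10^-6 M

Ag3AsO4(s) ⇌ 3 Ag^+ + AsO4^3-
Ksp = [Ag^+]^3[AsO4^3-]
If s mol/L of Ag3AsO4 dissolves, [Ag^+] = 3s and [AsO4^3-] = s.
So Ksp = (3s)^3 × s = 27s^4
s = (7.8 × 10^-23 / 27)^(1/4) = 1.30 x 10^-6 M
[AsO4^3-] = s = 1.3 × 10^-6 M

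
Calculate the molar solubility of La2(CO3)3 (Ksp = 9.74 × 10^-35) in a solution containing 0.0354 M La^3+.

s = 1.42 x 10^-11 M

La2(CO3)3(s) <=> 2 La^3+(aq) + 3 CO3^2-(aq)
Ksp = [La^3+]^2[CO3^2-]^3
Let s be the molar solubility in this solution. [La^3+] = 0.0354 + 2s ≈ 0.0354, [CO3^2-] = 3s (common-ion effect: La^3+ is already 0.0354 M).
Ksp ≈ (0.0354)^2 × (3s)^3
s = 1.42 × 10^-11 M
Check: 2s = 2.8 × 10^-11 ≪ 0.0354, so the approximation is valid.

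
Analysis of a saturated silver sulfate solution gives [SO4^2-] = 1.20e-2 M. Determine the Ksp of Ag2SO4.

Ag2SO4(s) ⇌ 2 Ag^+ + SO4^2-
Stoichiometry gives [Ag^+] = (2/1)[SO4^2-] = 2.400 x 10^-2 M.
Ksp = [Ag^+]^2[SO4^2-]
Ksp = (2.400 × 10^-2)^2 × 1.20 x 10^-2 = 6.91 × 10^-6

6.91 × 10^-6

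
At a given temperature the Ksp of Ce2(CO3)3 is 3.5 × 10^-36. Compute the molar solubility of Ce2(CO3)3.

s ≈ 3.2 x 10^-8 M

Ce2(CO3)3(s) ⇌ 2 Ce^3+(aq) + 3 CO3^2-(aq)
Ksp = [Ce^3+]^2[CO3^2-]^3
With molar solubility s: [Ce^3+] = 2s, [CO3^2-] = 3s.
Ksp = (2s)^2(3s)^3 = 108s^5
s^5 = 3.5 × 10^-36 / 108, so s = 3.2 × 10^-8 M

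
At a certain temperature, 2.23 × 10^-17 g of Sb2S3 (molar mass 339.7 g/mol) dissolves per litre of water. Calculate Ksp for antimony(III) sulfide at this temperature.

Molar solubility s = (2.23 × 10^-17 g/L) / (339.7 g/mol) = 6.565 x 10^-20 M.
Sb2S3(s) ⇌ 2 Sb^3+(aq) + 3 S^2-(aq)
For each mole of Sb2S3 that dissolves: [Sb^3+] = 2s, [S^2-] = 3s.
Ksp = [Sb^3+]^2[S^2-]^3
Substituting: Ksp = (2s)^2(3s)^3 = 108s^5
Ksp = 108 × (6.565 × 10^-20)^5 = 1.32 × 10^-94

1.32e-94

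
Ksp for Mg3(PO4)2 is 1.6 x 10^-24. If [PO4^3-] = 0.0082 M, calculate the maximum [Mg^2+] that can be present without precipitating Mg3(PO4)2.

Mg3(PO4)2(s) ⇌ 3 Mg^2+(aq) + 2 PO4^3-(aq)
Ksp = [Mg^2+]^3[PO4^3-]^2
Precipitation begins when Q = Ksp. With [PO4^3-] = 0.0082 M:
1.6 x 10^-24 = (0.0082)^2 × [Mg^2+]^3
[Mg^2+] = (1.6 x 10^-24 / 6.72 x 10^-5)^(1/3) = 2.9 × 10^-7 M

[Mg^2+] ≈ 2.9 × 10^-7 M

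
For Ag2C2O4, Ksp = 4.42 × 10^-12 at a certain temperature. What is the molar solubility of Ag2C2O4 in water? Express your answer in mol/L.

s = 1.03 × 10^-4 M

Ag2C2O4(s) ⇌ 2 Ag^+ + C2O4^2-
Ksp = [Ag^+]^2[C2O4^2-]
With molar solubility s: [Ag^+] = 2s, [C2O4^2-] = s.
Ksp = (2s)^2s = 4s^3
s^3 = 4.42 × 10^-12 / 4, so s = 1.03 × 10^-4 M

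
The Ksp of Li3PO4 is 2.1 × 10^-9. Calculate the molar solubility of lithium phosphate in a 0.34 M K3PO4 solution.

Li3PO4(s) <=> 3 Li^+ + PO4^3-
Ksp = [Li^+]^3[PO4^3-]
Let s be the molar solubility in this solution. [Li^+] = 3s, [PO4^3-] = 0.34 + s ≈ 0.34 (since PO4^3- from K3PO4 dominates).
Ksp ≈ (3s)^3 × 0.34
s = 6.1 × 10^-4 M
Check: s = 6.1 x 10^-4 ≪ 0.34, so the approximation is valid.

s = 6.1 × 10^-4 M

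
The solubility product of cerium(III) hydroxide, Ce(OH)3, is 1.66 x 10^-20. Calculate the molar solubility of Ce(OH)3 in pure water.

s = 4.98 × 10^-6 M

Ce(OH)3(s) ⇌ Ce^3+(aq) + 3 OH^-(aq)
Ksp = [Ce^3+][OH^-]^3
With molar solubility s: [Ce^3+] = s, [OH^-] = 3s.
Ksp = s(3s)^3 = 27s^4
s = (1.66 x 10^-20 / 27)^(1/4) = 4.98 × 10^-6 M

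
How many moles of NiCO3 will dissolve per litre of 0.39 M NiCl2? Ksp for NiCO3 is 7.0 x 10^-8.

NiCO3(s) ⇌ Ni^2+(aq) + CO3^2-(aq)
Ksp = [Ni^2+][CO3^2-]
If s mol/L dissolves here, [Ni^2+] = 0.39 + s ≈ 0.39, [CO3^2-] = s (common-ion effect: Ni^2+ is already 0.39 M).
Ksp ≈ 0.39 × s
s = 1.8 × 10^-7 M
Check: s = 1.8 × 10^-7 ≪ 0.39, so the approximation is valid.

s ≈ 1.8 x 10^-7 M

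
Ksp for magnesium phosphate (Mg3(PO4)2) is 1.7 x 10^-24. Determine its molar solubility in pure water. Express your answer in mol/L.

6.9e-6 M

Mg3(PO4)2(s) ⇌ 3 Mg^2+ + 2 PO4^3-
Ksp = [Mg^2+]^3[PO4^3-]^2
If s mol/L of Mg3(PO4)2 dissolves, [Mg^2+] = 3s and [PO4^3-] = 2s.
Ksp = (3s)^3(2s)^2 = 108s^5
s = (1.7 x 10^-24 / 108)^(1/5) = 6.9 x 10^-6 M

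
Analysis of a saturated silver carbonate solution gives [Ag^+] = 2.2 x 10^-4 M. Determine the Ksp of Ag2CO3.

Ag2CO3(s) <=> 2 Ag^+(aq) + CO3^2-(aq)
Stoichiometry gives [CO3^2-] = (1/2)[Ag^+] = 1.10 × 10^-4 M.
Ksp = [Ag^+]^2[CO3^2-]
Ksp = (2.2 × 10^-4)^2 × 1.10 x 10^-4 = 5.3 × 10^-12

Ksp ≈ 5.3 × 10^-12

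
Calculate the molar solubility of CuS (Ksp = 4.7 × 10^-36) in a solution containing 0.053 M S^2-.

CuS(s) ⇌ Cu^2+(aq) + S^2-(aq)
Ksp = [Cu^2+][S^2-]
Let s be the molar solubility in this solution. [Cu^2+] = s, [S^2-] = 0.053 + s ≈ 0.053 (Ksp is small, so little additional dissolves).
Ksp ≈ s × 0.053
s = 8.9 × 10^-35 M
Check: s = 8.9 x 10^-35 ≪ 0.053, so the approximation is valid.

8.9 × 10^-35 M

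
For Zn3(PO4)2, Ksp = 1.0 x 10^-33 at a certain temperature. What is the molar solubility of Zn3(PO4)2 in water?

s = 9.8 × 10^-8 M

Zn3(PO4)2(s) <=> 3 Zn^2+ + 2 PO4^3-
Ksp = [Zn^2+]^3[PO4^3-]^2
If s mol/L of Zn3(PO4)2 dissolves, [Zn^2+] = 3s and [PO4^3-] = 2s.
Ksp = (3s)^3(2s)^2 = 108s^5
s = (1.0 x 10^-33 / 108)^(1/5) = 9.8 x 10^-8 M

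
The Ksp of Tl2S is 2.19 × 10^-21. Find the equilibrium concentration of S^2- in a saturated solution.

8.18 x 10^-8 M

Tl2S(s) <=> 2 Tl^+ + S^2-
Ksp = [Tl^+]^2[S^2-]
For each mole of Tl2S that dissolves: [Tl^+] = 2s, [S^2-] = s.
Substituting: Ksp = (2s)^2s = 4s^3
s^3 = 2.19 × 10^-21 / 4, so s = 8.181 × 10^-8 M
[S^2-] = s = 8.18 × 10^-8 M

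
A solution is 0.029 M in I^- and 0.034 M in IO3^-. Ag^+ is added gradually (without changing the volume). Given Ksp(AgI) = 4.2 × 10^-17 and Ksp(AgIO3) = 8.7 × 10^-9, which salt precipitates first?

AgI

Precipitation of each salt starts when its ion product equals its Ksp.
For AgI: 4.2 × 10^-17 = 0.029 × [Ag^+]  ⇒  [Ag^+] = 1.4 × 10^-15 M.
For AgIO3: 8.7 × 10^-9 = 0.034 × [Ag^+]  ⇒  [Ag^+] = 2.6 x 10^-7 M.
The salt with the lower threshold [Ag^+] precipitates first: AgI.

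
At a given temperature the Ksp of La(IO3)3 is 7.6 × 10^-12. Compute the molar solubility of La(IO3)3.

La(IO3)3(s) ⇌ La^3+(aq) + 3 IO3^-(aq)
Ksp = [La^3+][IO3^-]^3
For each mole of La(IO3)3 that dissolves: [La^3+] = s, [IO3^-] = 3s.
Substituting: Ksp = s(3s)^3 = 27s^4
s^4 = 7.6 × 10^-12 / 27, so s = 7.3 × 10^-4 M

s = 7.3e-4 M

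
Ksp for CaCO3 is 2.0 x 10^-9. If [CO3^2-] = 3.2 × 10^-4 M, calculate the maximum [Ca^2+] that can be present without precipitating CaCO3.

[Ca^2+] = 6.3 x 10^-6 M

CaCO3(s) ⇌ Ca^2+ + CO3^2-
Ksp = [Ca^2+][CO3^2-]
Precipitation begins when Q = Ksp. With [CO3^2-] = 3.2 × 10^-4 M:
2.0 x 10^-9 = (3.2 × 10^-4) × [Ca^2+]
[Ca^2+] = (2.0 x 10^-9 / 3.2 × 10^-4) = 6.3 x 10^-6 M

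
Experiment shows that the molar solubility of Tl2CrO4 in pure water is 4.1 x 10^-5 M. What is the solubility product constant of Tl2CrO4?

2.8 x 10^-13

Tl2CrO4(s) ⇌ 2 Tl^+(aq) + CrO4^2-(aq)
Let s = molar solubility. Then [Tl^+] = 2s and [CrO4^2-] = s.
Ksp = [Tl^+]^2[CrO4^2-]
Ksp = (2s)^2s = 4s^3
With s = 4.1 x 10^-5: Ksp = 2.8 × 10^-13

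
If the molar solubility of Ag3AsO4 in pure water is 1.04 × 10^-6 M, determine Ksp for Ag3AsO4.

Ag3AsO4(s) <=> 3 Ag^+ + AsO4^3-
If s mol/L of Ag3AsO4 dissolves, [Ag^+] = 3s and [AsO4^3-] = s.
Ksp = [Ag^+]^3[AsO4^3-]
So Ksp = (3s)^3 × s = 27s^4
Ksp = 27 × (1.04 x 10^-6)^4 = 3.16 x 10^-23

Ksp ≈ 3.16 × 10^-23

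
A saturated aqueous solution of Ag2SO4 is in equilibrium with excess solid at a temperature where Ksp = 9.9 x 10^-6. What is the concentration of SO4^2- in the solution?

[SO4^2-] = 0.014 M

Ag2SO4(s) <=> 2 Ag^+ + SO4^2-
Ksp = [Ag^+]^2[SO4^2-]
With molar solubility s: [Ag^+] = 2s, [SO4^2-] = s.
Substituting: Ksp = (2s)^2s = 4s^3
Solving, s = (9.9 x 10^-6/4)^(1/3) = 1.35 × 10^-2 M
[SO4^2-] = s = 1.4 x 10^-2 M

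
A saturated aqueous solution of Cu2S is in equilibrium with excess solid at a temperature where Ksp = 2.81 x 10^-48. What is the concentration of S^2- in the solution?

[S^2-] = 8.89 × 10^-17 M

Cu2S(s) <=> 2 Cu^+(aq) + S^2-(aq)
Ksp = [Cu^+]^2[S^2-]
If s mol/L of Cu2S dissolves, [Cu^+] = 2s and [S^2-] = s.
So Ksp = (2s)^2 × s = 4s^3
s^3 = 2.81 x 10^-48 / 4, so s = 8.890 × 10^-17 M
[S^2-] = s = 8.89 x 10^-17 M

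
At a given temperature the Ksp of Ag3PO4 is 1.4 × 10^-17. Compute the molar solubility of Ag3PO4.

Ag3PO4(s) ⇌ 3 Ag^+(aq) + PO4^3-(aq)
Ksp = [Ag^+]^3[PO4^3-]
For each mole of Ag3PO4 that dissolves: [Ag^+] = 3s, [PO4^3-] = s.
So Ksp = (3s)^3 × s = 27s^4
Solving, s = (1.4 × 10^-17/27)^(1/4) = 2.7 × 10^-5 M

s = 2.7 × 10^-5 M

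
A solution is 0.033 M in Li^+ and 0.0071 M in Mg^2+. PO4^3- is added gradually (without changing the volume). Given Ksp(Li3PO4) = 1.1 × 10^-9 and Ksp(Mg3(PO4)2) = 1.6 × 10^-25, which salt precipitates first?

Mg3(PO4)2

Precipitation of each salt starts when its ion product equals its Ksp.
For Li3PO4: 1.1 × 10^-9 = (0.033)^3 × [PO4^3-]  ⇒  [PO4^3-] = 3.1 × 10^-5 M.
For Mg3(PO4)2: 1.6 × 10^-25 = (0.0071)^3 × [PO4^3-]^2  ⇒  [PO4^3-] = 6.7 x 10^-10 M.
The salt with the lower threshold [PO4^3-] precipitates first: Mg3(PO4)2.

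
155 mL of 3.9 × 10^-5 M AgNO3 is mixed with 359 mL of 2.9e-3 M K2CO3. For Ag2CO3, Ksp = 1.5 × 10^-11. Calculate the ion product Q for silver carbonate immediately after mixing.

Q = 2.8e-13

Total volume = 155 + 359 = 514 mL.
[Ag^+] = 3.9 × 10^-5 × (155/514) = 1.18 × 10^-5 M
[CO3^2-] = 2.9 × 10^-3 × (359/514) = 2.03 × 10^-3 M
Ag2CO3(s) ⇌ 2 Ag^+(aq) + CO3^2-(aq), so Q = [Ag^+]^2[CO3^2-]
Q = (1.18 × 10^-5)^2(2.03 × 10^-3) = 2.8 × 10^-13
Q < Ksp, so no precipitate of Ag2CO3 forms.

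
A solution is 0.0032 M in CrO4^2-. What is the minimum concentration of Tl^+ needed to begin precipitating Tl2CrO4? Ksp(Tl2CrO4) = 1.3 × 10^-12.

2.0e-5 M

Tl2CrO4(s) <=> 2 Tl^+ + CrO4^2-
Ksp = [Tl^+]^2[CrO4^2-]
Precipitation begins when Q = Ksp. With [CrO4^2-] = 0.0032 M:
1.3 × 10^-12 = (0.0032) × [Tl^+]^2
[Tl^+] = (1.3 × 10^-12 / 3.2 x 10^-3)^(1/2) = 2.0 x 10^-5 M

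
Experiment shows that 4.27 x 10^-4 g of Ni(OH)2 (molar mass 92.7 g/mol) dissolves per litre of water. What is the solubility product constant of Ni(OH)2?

3.91e-16

Molar solubility s = (4.27 x 10^-4 g/L) / (92.7 g/mol) = 4.606 × 10^-6 M.
Ni(OH)2(s) ⇌ Ni^2+(aq) + 2 OH^-(aq)
For each mole of Ni(OH)2 that dissolves: [Ni^2+] = s, [OH^-] = 2s.
Ksp = [Ni^2+][OH^-]^2
So Ksp = s × (2s)^2 = 4s^3
Ksp = 4 × (4.606 x 10^-6)^3 = 3.91 × 10^-16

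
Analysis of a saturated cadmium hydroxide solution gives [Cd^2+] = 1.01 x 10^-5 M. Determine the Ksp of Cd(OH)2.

Cd(OH)2(s) <=> Cd^2+ + 2 OH^-
Stoichiometry gives [OH^-] = (2/1)[Cd^2+] = 2.020 × 10^-5 M.
Ksp = [Cd^2+][OH^-]^2
Ksp = 1.01 x 10^-5 × (2.020 x 10^-5)^2 = 4.12 x 10^-15

4.12 × 10^-15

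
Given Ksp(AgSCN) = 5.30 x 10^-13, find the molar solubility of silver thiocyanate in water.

s ≈ 7.28e-7 M

AgSCN(s) <=> Ag^+ + SCN^-
Ksp = [Ag^+][SCN^-]
With molar solubility s: [Ag^+] = s, [SCN^-] = s.
Ksp = s^2
s = √(5.30 x 10^-13) = 7.28 x 10^-7 M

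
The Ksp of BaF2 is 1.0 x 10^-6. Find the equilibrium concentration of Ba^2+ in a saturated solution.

BaF2(s) ⇌ Ba^2+ + 2 F^-
Ksp = [Ba^2+][F^-]^2
With molar solubility s: [Ba^2+] = s, [F^-] = 2s.
So Ksp = s × (2s)^2 = 4s^3
Solving, s = (1.0 x 10^-6/4)^(1/3) = 6.30 x 10^-3 M
[Ba^2+] = s = 6.3 × 10^-3 M

[Ba^2+] = 6.3e-3 M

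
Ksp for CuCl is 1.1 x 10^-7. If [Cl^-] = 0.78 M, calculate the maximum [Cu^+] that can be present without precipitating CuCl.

CuCl(s) <=> Cu^+(aq) + Cl^-(aq)
Ksp = [Cu^+][Cl^-]
Precipitation begins when Q = Ksp. With [Cl^-] = 0.78 M:
1.1 x 10^-7 = (0.78) × [Cu^+]
[Cu^+] = (1.1 x 10^-7 / 7.8 × 10^-1) = 1.4 × 10^-7 M

[Cu^+] = 1.4 x 10^-7 M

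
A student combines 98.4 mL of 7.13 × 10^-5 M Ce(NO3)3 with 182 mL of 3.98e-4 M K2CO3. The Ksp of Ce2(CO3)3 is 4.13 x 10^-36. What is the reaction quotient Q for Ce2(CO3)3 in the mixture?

Total volume = 98.4 + 182 = 280.4 mL.
[Ce^3+] = 7.13 × 10^-5 × (98.4/280.4) = 2.502 × 10^-5 M
[CO3^2-] = 3.98 × 10^-4 × (182/280.4) = 2.583 × 10^-4 M
Ce2(CO3)3(s) ⇌ 2 Ce^3+(aq) + 3 CO3^2-(aq), so Q = [Ce^3+]^2[CO3^2-]^3
Q = (2.502 × 10^-5)^2(2.583 × 10^-4)^3 = 1.08 × 10^-20
Q > Ksp, so Ce2(CO3)3 will precipitate.

1.08 × 10^-20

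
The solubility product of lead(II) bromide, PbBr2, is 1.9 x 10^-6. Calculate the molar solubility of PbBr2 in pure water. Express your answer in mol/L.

s ≈ 7.8 x 10^-3 M

PbBr2(s) ⇌ Pb^2+(aq) + 2 Br^-(aq)
Ksp = [Pb^2+][Br^-]^2
Let s = molar solubility. Then [Pb^2+] = s and [Br^-] = 2s.
So Ksp = s × (2s)^2 = 4s^3
s = (1.9 x 10^-6 / 4)^(1/3) = 7.8 x 10^-3 M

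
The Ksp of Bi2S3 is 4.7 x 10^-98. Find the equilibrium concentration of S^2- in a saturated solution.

[S^2-] = 4.0e-20 M

Bi2S3(s) <=> 2 Bi^3+(aq) + 3 S^2-(aq)
Ksp = [Bi^3+]^2[S^2-]^3
For each mole of Bi2S3 that dissolves: [Bi^3+] = 2s, [S^2-] = 3s.
Ksp = (2s)^2(3s)^3 = 108s^5
s^5 = 4.7 x 10^-98 / 108, so s = 1.34 × 10^-20 M
[S^2-] = 3s = 4.0 × 10^-20 M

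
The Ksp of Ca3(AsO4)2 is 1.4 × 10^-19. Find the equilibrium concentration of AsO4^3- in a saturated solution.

[AsO4^3-] ≈ 1.3 x 10^-4 M

Ca3(AsO4)2(s) <=> 3 Ca^2+ + 2 AsO4^3-
Ksp = [Ca^2+]^3[AsO4^3-]^2
If s mol/L of Ca3(AsO4)2 dissolves, [Ca^2+] = 3s and [AsO4^3-] = 2s.
Substituting: Ksp = (3s)^3(2s)^2 = 108s^5
Solving, s = (1.4 × 10^-19/108)^(1/5) = 6.65 × 10^-5 M
[AsO4^3-] = 2s = 1.3 × 10^-4 M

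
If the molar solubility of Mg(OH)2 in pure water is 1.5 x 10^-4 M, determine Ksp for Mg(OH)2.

Mg(OH)2(s) ⇌ Mg^2+ + 2 OH^-
If s mol/L of Mg(OH)2 dissolves, [Mg^2+] = s and [OH^-] = 2s.
Ksp = [Mg^2+][OH^-]^2
Ksp = s(2s)^2 = 4s^3
With s = 1.5 × 10^-4: Ksp = 1.4 × 10^-11

Ksp = 1.4 × 10^-11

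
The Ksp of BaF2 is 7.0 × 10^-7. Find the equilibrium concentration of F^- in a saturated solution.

1.1 x 10^-2 M

BaF2(s) ⇌ Ba^2+ + 2 F^-
Ksp = [Ba^2+][F^-]^2
If s mol/L of BaF2 dissolves, [Ba^2+] = s and [F^-] = 2s.
Substituting: Ksp = s(2s)^2 = 4s^3
s = (7.0 × 10^-7 / 4)^(1/3) = 5.59 × 10^-3 M
[F^-] = 2s = 1.1 × 10^-2 M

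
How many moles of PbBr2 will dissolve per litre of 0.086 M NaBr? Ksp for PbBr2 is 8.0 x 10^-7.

s ≈ 1.1 x 10^-4 M

PbBr2(s) ⇌ Pb^2+(aq) + 2 Br^-(aq)
Ksp = [Pb^2+][Br^-]^2
Let s be the molar solubility in this solution. [Pb^2+] = s, [Br^-] = 0.086 + 2s ≈ 0.086 (common-ion effect: Br^- is already 0.086 M).
Ksp ≈ s × (0.086)^2
s = 1.1 × 10^-4 M
Check: 2s = 2.2 × 10^-4 ≪ 0.086, so the approximation is valid.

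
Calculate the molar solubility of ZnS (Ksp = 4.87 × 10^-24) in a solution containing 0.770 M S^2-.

ZnS(s) ⇌ Zn^2+(aq) + S^2-(aq)
Ksp = [Zn^2+][S^2-]
Let s = moles of ZnS that dissolve per litre. [Zn^2+] = s, [S^2-] = 0.770 + s ≈ 0.770 (common-ion effect: S^2- is already 0.770 M).
Ksp ≈ s × 0.770
s = 6.32 × 10^-24 M
Check: s = 6.3 × 10^-24 ≪ 0.770, so the approximation is valid.

s ≈ 6.32 × 10^-24 M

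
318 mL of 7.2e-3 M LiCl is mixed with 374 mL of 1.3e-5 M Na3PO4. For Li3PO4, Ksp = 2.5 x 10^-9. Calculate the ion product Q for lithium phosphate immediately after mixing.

Total volume = 318 + 374 = 692 mL.
[Li^+] = 7.2 × 10^-3 × (318/692) = 3.31 × 10^-3 M
[PO4^3-] = 1.3 × 10^-5 × (374/692) = 7.03 x 10^-6 M
Li3PO4(s) ⇌ 3 Li^+ + PO4^3-, so Q = [Li^+]^3[PO4^3-]
Q = (3.31 x 10^-3)^3(7.03 × 10^-6) = 2.5 × 10^-13
Q < Ksp, so no precipitate of Li3PO4 forms.

2.5e-13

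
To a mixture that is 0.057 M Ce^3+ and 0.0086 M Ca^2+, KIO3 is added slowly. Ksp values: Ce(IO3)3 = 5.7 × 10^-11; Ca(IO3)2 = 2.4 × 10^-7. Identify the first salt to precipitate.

Ce(IO3)3

Precipitation of each salt starts when its ion product equals its Ksp.
For Ce(IO3)3: 5.7 × 10^-11 = 0.057 × [IO3^-]^3  ⇒  [IO3^-] = 1.0 x 10^-3 M.
For Ca(IO3)2: 2.4 × 10^-7 = 0.0086 × [IO3^-]^2  ⇒  [IO3^-] = 5.3 × 10^-3 M.
The salt with the lower threshold [IO3^-] precipitates first: Ce(IO3)3.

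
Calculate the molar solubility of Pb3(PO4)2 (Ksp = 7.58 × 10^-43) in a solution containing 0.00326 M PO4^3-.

Pb3(PO4)2(s) <=> 3 Pb^2+ + 2 PO4^3-
Ksp = [Pb^2+]^3[PO4^3-]^2
Let s be the molar solubility in this solution. [Pb^2+] = 3s, [PO4^3-] = 0.00326 + 2s ≈ 0.00326 (since the PO4^3- already present dominates).
Ksp ≈ (3s)^3 × (0.00326)^2
s = 1.38 x 10^-13 M
Check: 2s = 2.8 x 10^-13 ≪ 0.00326, so the approximation is valid.

1.38 × 10^-13 M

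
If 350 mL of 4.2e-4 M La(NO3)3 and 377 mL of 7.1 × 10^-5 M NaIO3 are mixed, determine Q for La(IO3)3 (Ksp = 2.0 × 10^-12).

Total volume = 350 + 377 = 727 mL.
[La^3+] = 4.2 x 10^-4 × (350/727) = 2.02 x 10^-4 M
[IO3^-] = 7.1 x 10^-5 × (377/727) = 3.68 x 10^-5 M
La(IO3)3(s) ⇌ La^3+(aq) + 3 IO3^-(aq), so Q = [La^3+][IO3^-]^3
Q = (2.02 x 10^-4)(3.68 × 10^-5)^3 = 1.0 × 10^-17
Q < Ksp, so no precipitate of La(IO3)3 forms.

Q = 1.0 × 10^-17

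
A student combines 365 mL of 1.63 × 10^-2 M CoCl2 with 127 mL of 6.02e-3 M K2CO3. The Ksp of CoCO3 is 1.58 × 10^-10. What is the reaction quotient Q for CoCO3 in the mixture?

Q = 1.88e-5

Total volume = 365 + 127 = 492 mL.
[Co^2+] = 1.63 × 10^-2 × (365/492) = 1.209 × 10^-2 M
[CO3^2-] = 6.02 x 10^-3 × (127/492) = 1.554 x 10^-3 M
CoCO3(s) ⇌ Co^2+ + CO3^2-, so Q = [Co^2+][CO3^2-]
Q = (1.209 x 10^-2)(1.554 × 10^-3) = 1.88 x 10^-5
Q > Ksp, so CoCO3 will precipitate.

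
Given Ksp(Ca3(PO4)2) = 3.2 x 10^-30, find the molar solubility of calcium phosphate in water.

Ca3(PO4)2(s) <=> 3 Ca^2+(aq) + 2 PO4^3-(aq)
Ksp = [Ca^2+]^3[PO4^3-]^2
With molar solubility s: [Ca^2+] = 3s, [PO4^3-] = 2s.
Ksp = (3s)^3(2s)^2 = 108s^5
s = (3.2 x 10^-30 / 108)^(1/5) = 4.9 × 10^-7 M

s ≈ 4.9 × 10^-7 M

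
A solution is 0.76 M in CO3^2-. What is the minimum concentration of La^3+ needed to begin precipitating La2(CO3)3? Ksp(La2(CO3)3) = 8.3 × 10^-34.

La2(CO3)3(s) ⇌ 2 La^3+ + 3 CO3^2-
Ksp = [La^3+]^2[CO3^2-]^3
Precipitation begins when Q = Ksp. With [CO3^2-] = 0.76 M:
8.3 × 10^-34 = (0.76)^3 × [La^3+]^2
[La^3+] = (8.3 × 10^-34 / 4.39 × 10^-1)^(1/2) = 4.3 x 10^-17 M

4.3 x 10^-17 M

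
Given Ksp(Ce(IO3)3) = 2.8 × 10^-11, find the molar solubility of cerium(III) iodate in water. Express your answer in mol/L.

s = 1.0 × 10^-3 M

Ce(IO3)3(s) ⇌ Ce^3+ + 3 IO3^-
Ksp = [Ce^3+][IO3^-]^3
For each mole of Ce(IO3)3 that dissolves: [Ce^3+] = s, [IO3^-] = 3s.
Substituting: Ksp = s(3s)^3 = 27s^4
s = (2.8 × 10^-11 / 27)^(1/4) = 1.0 x 10^-3 M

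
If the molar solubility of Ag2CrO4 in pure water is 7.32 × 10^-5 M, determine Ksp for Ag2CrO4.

Ksp = 1.57 × 10^-12

Ag2CrO4(s) <=> 2 Ag^+ + CrO4^2-
With molar solubility s: [Ag^+] = 2s, [CrO4^2-] = s.
Ksp = [Ag^+]^2[CrO4^2-]
So Ksp = (2s)^2 × s = 4s^3
With s = 7.32 x 10^-5: Ksp = 1.57 × 10^-12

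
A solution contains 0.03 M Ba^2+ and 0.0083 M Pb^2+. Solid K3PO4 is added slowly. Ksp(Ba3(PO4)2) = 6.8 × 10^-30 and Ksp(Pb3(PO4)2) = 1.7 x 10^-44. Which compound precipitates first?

Pb3(PO4)2

Precipitation of each salt starts when its ion product equals its Ksp.
For Ba3(PO4)2: 6.8 × 10^-30 = (0.03)^3 × [PO4^3-]^2  ⇒  [PO4^3-] = 5.0 × 10^-13 M.
For Pb3(PO4)2: 1.7 x 10^-44 = (0.0083)^3 × [PO4^3-]^2  ⇒  [PO4^3-] = 1.7 × 10^-19 M.
The salt with the lower threshold [PO4^3-] precipitates first: Pb3(PO4)2.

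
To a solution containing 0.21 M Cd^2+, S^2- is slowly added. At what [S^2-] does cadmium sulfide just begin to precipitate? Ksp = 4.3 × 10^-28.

CdS(s) ⇌ Cd^2+ + S^2-
Ksp = [Cd^2+][S^2-]
Precipitation begins when Q = Ksp. With [Cd^2+] = 0.21 M:
4.3 × 10^-28 = (0.21) × [S^2-]
[S^2-] = (4.3 × 10^-28 / 2.1 × 10^-1) = 2.0 × 10^-27 M

[S^2-] ≈ 2.0 x 10^-27 M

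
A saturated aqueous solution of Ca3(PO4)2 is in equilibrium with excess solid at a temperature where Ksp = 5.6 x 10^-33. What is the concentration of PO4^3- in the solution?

Ca3(PO4)2(s) ⇌ 3 Ca^2+ + 2 PO4^3-
Ksp = [Ca^2+]^3[PO4^3-]^2
If s mol/L of Ca3(PO4)2 dissolves, [Ca^2+] = 3s and [PO4^3-] = 2s.
Ksp = (3s)^3(2s)^2 = 108s^5
s = (5.6 x 10^-33 / 108)^(1/5) = 1.39 x 10^-7 M
[PO4^3-] = 2s = 2.8 x 10^-7 M

[PO4^3-] = 2.8e-7 M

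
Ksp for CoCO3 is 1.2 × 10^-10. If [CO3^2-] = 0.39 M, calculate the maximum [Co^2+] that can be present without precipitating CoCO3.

CoCO3(s) ⇌ Co^2+ + CO3^2-
Ksp = [Co^2+][CO3^2-]
Precipitation begins when Q = Ksp. With [CO3^2-] = 0.39 M:
1.2 × 10^-10 = (0.39) × [Co^2+]
[Co^2+] = (1.2 × 10^-10 / 3.9 × 10^-1) = 3.1 x 10^-10 M

[Co^2+] = 3.1 × 10^-10 M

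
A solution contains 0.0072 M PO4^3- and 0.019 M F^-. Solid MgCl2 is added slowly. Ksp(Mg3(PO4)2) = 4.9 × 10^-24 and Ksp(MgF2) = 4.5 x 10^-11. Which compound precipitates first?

MgF2

Precipitation of each salt starts when its ion product equals its Ksp.
For Mg3(PO4)2: 4.9 × 10^-24 = (0.0072)^2 × [Mg^2+]^3  ⇒  [Mg^2+] = 4.6 x 10^-7 M.
For MgF2: 4.5 x 10^-11 = (0.019)^2 × [Mg^2+]  ⇒  [Mg^2+] = 1.2 × 10^-7 M.
The salt with the lower threshold [Mg^2+] precipitates first: MgF2.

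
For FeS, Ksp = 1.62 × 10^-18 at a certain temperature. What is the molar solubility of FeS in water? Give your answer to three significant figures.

FeS(s) ⇌ Fe^2+ + S^2-
Ksp = [Fe^2+][S^2-]
For each mole of FeS that dissolves: [Fe^2+] = s, [S^2-] = s.
Ksp = (s)(s) = s^2
s = √(1.62 × 10^-18) = 1.27 x 10^-9 M

1.27 × 10^-9 M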